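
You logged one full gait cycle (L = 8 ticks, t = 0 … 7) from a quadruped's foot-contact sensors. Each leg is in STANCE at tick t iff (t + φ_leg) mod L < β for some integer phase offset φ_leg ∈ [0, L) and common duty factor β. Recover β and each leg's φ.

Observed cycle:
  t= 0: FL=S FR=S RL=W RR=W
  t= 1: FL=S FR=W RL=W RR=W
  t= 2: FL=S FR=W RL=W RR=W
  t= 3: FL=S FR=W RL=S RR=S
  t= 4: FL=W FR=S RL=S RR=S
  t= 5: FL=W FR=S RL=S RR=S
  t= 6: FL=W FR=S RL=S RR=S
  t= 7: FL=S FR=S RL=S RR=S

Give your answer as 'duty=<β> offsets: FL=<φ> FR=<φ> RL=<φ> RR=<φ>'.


duty=5 offsets: FL=1 FR=4 RL=5 RR=5

duty β = stance ticks per leg = 5
FL: stance ticks = 5; W→S at t=7 → φ=1
FR: stance ticks = 5; W→S at t=4 → φ=4
RL: stance ticks = 5; W→S at t=3 → φ=5
RR: stance ticks = 5; W→S at t=3 → φ=5


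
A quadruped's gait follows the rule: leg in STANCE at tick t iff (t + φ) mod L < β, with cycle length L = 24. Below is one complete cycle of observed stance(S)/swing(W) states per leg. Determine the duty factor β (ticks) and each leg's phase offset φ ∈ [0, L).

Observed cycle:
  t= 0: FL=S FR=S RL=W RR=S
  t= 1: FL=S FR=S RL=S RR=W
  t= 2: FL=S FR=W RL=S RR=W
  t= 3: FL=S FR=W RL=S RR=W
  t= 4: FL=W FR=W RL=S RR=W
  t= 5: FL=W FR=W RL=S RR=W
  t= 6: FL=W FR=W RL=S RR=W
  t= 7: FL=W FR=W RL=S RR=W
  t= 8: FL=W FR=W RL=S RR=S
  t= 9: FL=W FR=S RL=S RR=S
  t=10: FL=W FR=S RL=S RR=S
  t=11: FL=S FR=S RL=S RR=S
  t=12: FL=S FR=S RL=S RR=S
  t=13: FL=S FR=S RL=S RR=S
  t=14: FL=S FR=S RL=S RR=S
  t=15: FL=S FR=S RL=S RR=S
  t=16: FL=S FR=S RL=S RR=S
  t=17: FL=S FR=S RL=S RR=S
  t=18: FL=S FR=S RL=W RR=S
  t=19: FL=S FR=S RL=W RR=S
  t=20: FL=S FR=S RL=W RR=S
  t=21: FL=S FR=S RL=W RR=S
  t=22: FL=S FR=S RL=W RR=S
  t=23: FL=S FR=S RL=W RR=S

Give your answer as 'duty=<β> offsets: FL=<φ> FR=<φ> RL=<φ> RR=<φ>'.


duty β = stance ticks per leg = 17
FL: stance ticks = 17; W→S at t=11 → φ=13
FR: stance ticks = 17; W→S at t=9 → φ=15
RL: stance ticks = 17; W→S at t=1 → φ=23
RR: stance ticks = 17; W→S at t=8 → φ=16

duty=17 offsets: FL=13 FR=15 RL=23 RR=16


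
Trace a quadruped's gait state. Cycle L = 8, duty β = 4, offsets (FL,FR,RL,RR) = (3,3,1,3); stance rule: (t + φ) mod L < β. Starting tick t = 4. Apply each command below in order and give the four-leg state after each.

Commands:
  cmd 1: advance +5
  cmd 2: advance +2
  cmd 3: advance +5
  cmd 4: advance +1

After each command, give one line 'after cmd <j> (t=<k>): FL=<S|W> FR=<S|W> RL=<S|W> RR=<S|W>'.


start t=4: FL=W FR=W RL=W RR=W
cmd 1: advance +5 → t=9, phase=(4,4,2,4) → FL=W FR=W RL=S RR=W
cmd 2: advance +2 → t=11, phase=(6,6,4,6) → FL=W FR=W RL=W RR=W
cmd 3: advance +5 → t=16, phase=(3,3,1,3) → FL=S FR=S RL=S RR=S
cmd 4: advance +1 → t=17, phase=(4,4,2,4) → FL=W FR=W RL=S RR=W

after cmd 1 (t=9): FL=W FR=W RL=S RR=W
after cmd 2 (t=11): FL=W FR=W RL=W RR=W
after cmd 3 (t=16): FL=S FR=S RL=S RR=S
after cmd 4 (t=17): FL=W FR=W RL=S RR=W


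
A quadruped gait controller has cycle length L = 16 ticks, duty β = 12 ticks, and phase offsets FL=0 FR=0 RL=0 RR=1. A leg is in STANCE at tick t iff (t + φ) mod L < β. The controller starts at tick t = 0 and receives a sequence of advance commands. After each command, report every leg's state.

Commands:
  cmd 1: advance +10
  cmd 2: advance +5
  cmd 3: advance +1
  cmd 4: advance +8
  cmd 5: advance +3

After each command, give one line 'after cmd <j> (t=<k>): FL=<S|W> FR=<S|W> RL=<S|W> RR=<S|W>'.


start t=0: FL=S FR=S RL=S RR=S
cmd 1: advance +10 → t=10, phase=(10,10,10,11) → FL=S FR=S RL=S RR=S
cmd 2: advance +5 → t=15, phase=(15,15,15,0) → FL=W FR=W RL=W RR=S
cmd 3: advance +1 → t=16, phase=(0,0,0,1) → FL=S FR=S RL=S RR=S
cmd 4: advance +8 → t=24, phase=(8,8,8,9) → FL=S FR=S RL=S RR=S
cmd 5: advance +3 → t=27, phase=(11,11,11,12) → FL=S FR=S RL=S RR=W

after cmd 1 (t=10): FL=S FR=S RL=S RR=S
after cmd 2 (t=15): FL=W FR=W RL=W RR=S
after cmd 3 (t=16): FL=S FR=S RL=S RR=S
after cmd 4 (t=24): FL=S FR=S RL=S RR=S
after cmd 5 (t=27): FL=S FR=S RL=S RR=W


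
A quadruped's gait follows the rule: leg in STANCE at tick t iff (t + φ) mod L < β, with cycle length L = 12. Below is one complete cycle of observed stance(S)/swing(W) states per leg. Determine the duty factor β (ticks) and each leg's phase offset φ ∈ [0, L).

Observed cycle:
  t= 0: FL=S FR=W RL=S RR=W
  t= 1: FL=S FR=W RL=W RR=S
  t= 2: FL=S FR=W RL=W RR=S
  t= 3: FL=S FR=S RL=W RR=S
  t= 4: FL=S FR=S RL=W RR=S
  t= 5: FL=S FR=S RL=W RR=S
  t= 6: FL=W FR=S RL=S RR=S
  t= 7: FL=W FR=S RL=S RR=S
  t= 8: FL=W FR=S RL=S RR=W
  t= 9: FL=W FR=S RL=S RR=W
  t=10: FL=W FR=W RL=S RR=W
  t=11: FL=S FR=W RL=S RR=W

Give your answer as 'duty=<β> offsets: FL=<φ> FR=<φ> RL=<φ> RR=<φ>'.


duty=7 offsets: FL=1 FR=9 RL=6 RR=11

duty β = stance ticks per leg = 7
FL: stance ticks = 7; W→S at t=11 → φ=1
FR: stance ticks = 7; W→S at t=3 → φ=9
RL: stance ticks = 7; W→S at t=6 → φ=6
RR: stance ticks = 7; W→S at t=1 → φ=11


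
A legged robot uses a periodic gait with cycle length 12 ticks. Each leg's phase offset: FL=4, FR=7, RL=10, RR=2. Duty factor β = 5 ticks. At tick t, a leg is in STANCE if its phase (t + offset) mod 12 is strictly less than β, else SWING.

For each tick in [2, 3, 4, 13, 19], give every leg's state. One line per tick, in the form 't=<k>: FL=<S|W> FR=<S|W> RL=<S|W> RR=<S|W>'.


t=2: phase=(6,9,0,4) vs β=5 → FL=W FR=W RL=S RR=S
t=3: phase=(7,10,1,5) vs β=5 → FL=W FR=W RL=S RR=W
t=4: phase=(8,11,2,6) vs β=5 → FL=W FR=W RL=S RR=W
t=13: phase=(5,8,11,3) vs β=5 → FL=W FR=W RL=W RR=S
t=19: phase=(11,2,5,9) vs β=5 → FL=W FR=S RL=W RR=W

t=2: FL=W FR=W RL=S RR=S
t=3: FL=W FR=W RL=S RR=W
t=4: FL=W FR=W RL=S RR=W
t=13: FL=W FR=W RL=W RR=S
t=19: FL=W FR=S RL=W RR=W


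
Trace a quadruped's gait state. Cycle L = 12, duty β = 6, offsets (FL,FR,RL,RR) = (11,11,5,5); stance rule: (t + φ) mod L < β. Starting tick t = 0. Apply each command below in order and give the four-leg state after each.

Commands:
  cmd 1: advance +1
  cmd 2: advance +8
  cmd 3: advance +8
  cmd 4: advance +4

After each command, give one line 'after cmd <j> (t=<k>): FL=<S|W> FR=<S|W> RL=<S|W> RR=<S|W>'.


after cmd 1 (t=1): FL=S FR=S RL=W RR=W
after cmd 2 (t=9): FL=W FR=W RL=S RR=S
after cmd 3 (t=17): FL=S FR=S RL=W RR=W
after cmd 4 (t=21): FL=W FR=W RL=S RR=S

start t=0: FL=W FR=W RL=S RR=S
cmd 1: advance +1 → t=1, phase=(0,0,6,6) → FL=S FR=S RL=W RR=W
cmd 2: advance +8 → t=9, phase=(8,8,2,2) → FL=W FR=W RL=S RR=S
cmd 3: advance +8 → t=17, phase=(4,4,10,10) → FL=S FR=S RL=W RR=W
cmd 4: advance +4 → t=21, phase=(8,8,2,2) → FL=W FR=W RL=S RR=S


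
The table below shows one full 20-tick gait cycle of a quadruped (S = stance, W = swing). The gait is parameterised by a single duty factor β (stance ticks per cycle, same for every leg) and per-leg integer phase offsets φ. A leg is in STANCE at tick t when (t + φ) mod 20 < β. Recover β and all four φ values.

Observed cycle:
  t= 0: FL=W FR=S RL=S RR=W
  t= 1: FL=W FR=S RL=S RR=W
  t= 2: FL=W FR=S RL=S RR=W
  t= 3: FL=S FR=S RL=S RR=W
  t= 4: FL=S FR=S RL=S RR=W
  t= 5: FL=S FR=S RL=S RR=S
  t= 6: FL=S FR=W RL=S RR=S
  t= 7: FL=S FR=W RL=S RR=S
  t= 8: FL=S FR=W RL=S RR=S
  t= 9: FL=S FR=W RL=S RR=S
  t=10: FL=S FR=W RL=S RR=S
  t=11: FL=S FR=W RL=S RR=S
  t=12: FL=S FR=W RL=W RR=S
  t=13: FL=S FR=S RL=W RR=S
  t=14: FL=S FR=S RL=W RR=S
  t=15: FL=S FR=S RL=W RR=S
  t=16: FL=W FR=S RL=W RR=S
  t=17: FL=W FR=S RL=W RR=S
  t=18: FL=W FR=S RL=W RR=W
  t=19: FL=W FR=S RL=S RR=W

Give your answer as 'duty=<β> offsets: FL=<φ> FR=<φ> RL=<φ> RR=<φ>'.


duty=13 offsets: FL=17 FR=7 RL=1 RR=15

duty β = stance ticks per leg = 13
FL: stance ticks = 13; W→S at t=3 → φ=17
FR: stance ticks = 13; W→S at t=13 → φ=7
RL: stance ticks = 13; W→S at t=19 → φ=1
RR: stance ticks = 13; W→S at t=5 → φ=15


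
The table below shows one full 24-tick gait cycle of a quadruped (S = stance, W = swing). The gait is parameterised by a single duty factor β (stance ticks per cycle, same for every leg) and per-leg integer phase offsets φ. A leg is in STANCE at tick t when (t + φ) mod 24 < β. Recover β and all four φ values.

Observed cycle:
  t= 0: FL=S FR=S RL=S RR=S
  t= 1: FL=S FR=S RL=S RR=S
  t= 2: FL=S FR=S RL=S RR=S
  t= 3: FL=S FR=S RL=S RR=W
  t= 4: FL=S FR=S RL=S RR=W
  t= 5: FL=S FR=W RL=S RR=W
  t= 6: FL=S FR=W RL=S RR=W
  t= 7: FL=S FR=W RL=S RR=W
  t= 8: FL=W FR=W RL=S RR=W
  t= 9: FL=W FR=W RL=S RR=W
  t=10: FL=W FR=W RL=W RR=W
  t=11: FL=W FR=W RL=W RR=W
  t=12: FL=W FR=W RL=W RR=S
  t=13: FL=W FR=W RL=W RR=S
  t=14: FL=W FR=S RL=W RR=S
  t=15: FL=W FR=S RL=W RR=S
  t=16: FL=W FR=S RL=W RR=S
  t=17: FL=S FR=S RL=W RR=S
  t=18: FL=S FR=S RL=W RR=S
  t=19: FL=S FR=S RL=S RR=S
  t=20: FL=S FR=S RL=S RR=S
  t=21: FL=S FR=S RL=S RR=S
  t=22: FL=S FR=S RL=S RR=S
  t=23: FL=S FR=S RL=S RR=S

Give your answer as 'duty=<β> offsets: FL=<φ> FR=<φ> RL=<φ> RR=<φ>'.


duty β = stance ticks per leg = 15
FL: stance ticks = 15; W→S at t=17 → φ=7
FR: stance ticks = 15; W→S at t=14 → φ=10
RL: stance ticks = 15; W→S at t=19 → φ=5
RR: stance ticks = 15; W→S at t=12 → φ=12

duty=15 offsets: FL=7 FR=10 RL=5 RR=12


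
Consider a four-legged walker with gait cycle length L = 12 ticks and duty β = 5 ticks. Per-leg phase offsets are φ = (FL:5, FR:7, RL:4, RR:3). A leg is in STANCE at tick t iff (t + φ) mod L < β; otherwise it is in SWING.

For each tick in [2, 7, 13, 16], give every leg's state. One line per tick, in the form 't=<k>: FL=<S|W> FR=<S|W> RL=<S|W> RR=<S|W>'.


t=2: phase=(7,9,6,5) vs β=5 → FL=W FR=W RL=W RR=W
t=7: phase=(0,2,11,10) vs β=5 → FL=S FR=S RL=W RR=W
t=13: phase=(6,8,5,4) vs β=5 → FL=W FR=W RL=W RR=S
t=16: phase=(9,11,8,7) vs β=5 → FL=W FR=W RL=W RR=W

t=2: FL=W FR=W RL=W RR=W
t=7: FL=S FR=S RL=W RR=W
t=13: FL=W FR=W RL=W RR=S
t=16: FL=W FR=W RL=W RR=W


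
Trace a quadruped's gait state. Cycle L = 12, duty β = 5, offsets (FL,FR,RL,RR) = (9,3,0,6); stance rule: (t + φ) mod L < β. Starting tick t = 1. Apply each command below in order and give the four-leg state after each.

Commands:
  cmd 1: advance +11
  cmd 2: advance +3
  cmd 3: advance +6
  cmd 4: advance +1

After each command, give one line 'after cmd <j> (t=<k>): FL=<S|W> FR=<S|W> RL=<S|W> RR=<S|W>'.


start t=1: FL=W FR=S RL=S RR=W
cmd 1: advance +11 → t=12, phase=(9,3,0,6) → FL=W FR=S RL=S RR=W
cmd 2: advance +3 → t=15, phase=(0,6,3,9) → FL=S FR=W RL=S RR=W
cmd 3: advance +6 → t=21, phase=(6,0,9,3) → FL=W FR=S RL=W RR=S
cmd 4: advance +1 → t=22, phase=(7,1,10,4) → FL=W FR=S RL=W RR=S

after cmd 1 (t=12): FL=W FR=S RL=S RR=W
after cmd 2 (t=15): FL=S FR=W RL=S RR=W
after cmd 3 (t=21): FL=W FR=S RL=W RR=S
after cmd 4 (t=22): FL=W FR=S RL=W RR=S


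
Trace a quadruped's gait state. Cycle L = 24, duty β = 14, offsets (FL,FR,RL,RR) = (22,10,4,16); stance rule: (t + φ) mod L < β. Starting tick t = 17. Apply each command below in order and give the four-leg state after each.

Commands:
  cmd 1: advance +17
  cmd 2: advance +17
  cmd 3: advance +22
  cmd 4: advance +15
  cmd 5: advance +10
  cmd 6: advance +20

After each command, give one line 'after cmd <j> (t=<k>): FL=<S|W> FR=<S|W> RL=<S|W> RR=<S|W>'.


start t=17: FL=W FR=S RL=W RR=S
cmd 1: advance +17 → t=34, phase=(8,20,14,2) → FL=S FR=W RL=W RR=S
cmd 2: advance +17 → t=51, phase=(1,13,7,19) → FL=S FR=S RL=S RR=W
cmd 3: advance +22 → t=73, phase=(23,11,5,17) → FL=W FR=S RL=S RR=W
cmd 4: advance +15 → t=88, phase=(14,2,20,8) → FL=W FR=S RL=W RR=S
cmd 5: advance +10 → t=98, phase=(0,12,6,18) → FL=S FR=S RL=S RR=W
cmd 6: advance +20 → t=118, phase=(20,8,2,14) → FL=W FR=S RL=S RR=W

after cmd 1 (t=34): FL=S FR=W RL=W RR=S
after cmd 2 (t=51): FL=S FR=S RL=S RR=W
after cmd 3 (t=73): FL=W FR=S RL=S RR=W
after cmd 4 (t=88): FL=W FR=S RL=W RR=S
after cmd 5 (t=98): FL=S FR=S RL=S RR=W
after cmd 6 (t=118): FL=W FR=S RL=S RR=W


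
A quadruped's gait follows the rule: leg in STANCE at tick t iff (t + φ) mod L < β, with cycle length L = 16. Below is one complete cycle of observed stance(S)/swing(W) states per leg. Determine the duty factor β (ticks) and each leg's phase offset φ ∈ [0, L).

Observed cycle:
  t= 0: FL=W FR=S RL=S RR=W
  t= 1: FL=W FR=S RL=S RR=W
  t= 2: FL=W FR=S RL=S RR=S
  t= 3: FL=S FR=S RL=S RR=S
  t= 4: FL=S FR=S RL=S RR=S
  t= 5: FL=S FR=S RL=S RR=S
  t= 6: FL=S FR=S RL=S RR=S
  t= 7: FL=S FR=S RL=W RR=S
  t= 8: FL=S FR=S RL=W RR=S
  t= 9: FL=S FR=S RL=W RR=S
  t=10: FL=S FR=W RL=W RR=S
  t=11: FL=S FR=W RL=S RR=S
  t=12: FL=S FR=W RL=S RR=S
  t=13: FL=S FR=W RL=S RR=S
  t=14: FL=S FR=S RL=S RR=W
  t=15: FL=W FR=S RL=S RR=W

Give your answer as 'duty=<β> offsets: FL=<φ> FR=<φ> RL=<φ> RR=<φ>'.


duty β = stance ticks per leg = 12
FL: stance ticks = 12; W→S at t=3 → φ=13
FR: stance ticks = 12; W→S at t=14 → φ=2
RL: stance ticks = 12; W→S at t=11 → φ=5
RR: stance ticks = 12; W→S at t=2 → φ=14

duty=12 offsets: FL=13 FR=2 RL=5 RR=14


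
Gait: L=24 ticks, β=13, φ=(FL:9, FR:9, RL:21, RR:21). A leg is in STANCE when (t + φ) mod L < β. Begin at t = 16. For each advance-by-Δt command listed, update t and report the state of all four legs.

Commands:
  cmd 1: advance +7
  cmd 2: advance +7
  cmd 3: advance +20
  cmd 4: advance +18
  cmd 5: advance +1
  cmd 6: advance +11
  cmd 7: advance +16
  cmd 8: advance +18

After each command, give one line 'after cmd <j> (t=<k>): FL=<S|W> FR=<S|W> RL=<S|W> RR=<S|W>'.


after cmd 1 (t=23): FL=S FR=S RL=W RR=W
after cmd 2 (t=30): FL=W FR=W RL=S RR=S
after cmd 3 (t=50): FL=S FR=S RL=W RR=W
after cmd 4 (t=68): FL=S FR=S RL=W RR=W
after cmd 5 (t=69): FL=S FR=S RL=W RR=W
after cmd 6 (t=80): FL=W FR=W RL=S RR=S
after cmd 7 (t=96): FL=S FR=S RL=W RR=W
after cmd 8 (t=114): FL=S FR=S RL=W RR=W

start t=16: FL=S FR=S RL=W RR=W
cmd 1: advance +7 → t=23, phase=(8,8,20,20) → FL=S FR=S RL=W RR=W
cmd 2: advance +7 → t=30, phase=(15,15,3,3) → FL=W FR=W RL=S RR=S
cmd 3: advance +20 → t=50, phase=(11,11,23,23) → FL=S FR=S RL=W RR=W
cmd 4: advance +18 → t=68, phase=(5,5,17,17) → FL=S FR=S RL=W RR=W
cmd 5: advance +1 → t=69, phase=(6,6,18,18) → FL=S FR=S RL=W RR=W
cmd 6: advance +11 → t=80, phase=(17,17,5,5) → FL=W FR=W RL=S RR=S
cmd 7: advance +16 → t=96, phase=(9,9,21,21) → FL=S FR=S RL=W RR=W
cmd 8: advance +18 → t=114, phase=(3,3,15,15) → FL=S FR=S RL=W RR=W


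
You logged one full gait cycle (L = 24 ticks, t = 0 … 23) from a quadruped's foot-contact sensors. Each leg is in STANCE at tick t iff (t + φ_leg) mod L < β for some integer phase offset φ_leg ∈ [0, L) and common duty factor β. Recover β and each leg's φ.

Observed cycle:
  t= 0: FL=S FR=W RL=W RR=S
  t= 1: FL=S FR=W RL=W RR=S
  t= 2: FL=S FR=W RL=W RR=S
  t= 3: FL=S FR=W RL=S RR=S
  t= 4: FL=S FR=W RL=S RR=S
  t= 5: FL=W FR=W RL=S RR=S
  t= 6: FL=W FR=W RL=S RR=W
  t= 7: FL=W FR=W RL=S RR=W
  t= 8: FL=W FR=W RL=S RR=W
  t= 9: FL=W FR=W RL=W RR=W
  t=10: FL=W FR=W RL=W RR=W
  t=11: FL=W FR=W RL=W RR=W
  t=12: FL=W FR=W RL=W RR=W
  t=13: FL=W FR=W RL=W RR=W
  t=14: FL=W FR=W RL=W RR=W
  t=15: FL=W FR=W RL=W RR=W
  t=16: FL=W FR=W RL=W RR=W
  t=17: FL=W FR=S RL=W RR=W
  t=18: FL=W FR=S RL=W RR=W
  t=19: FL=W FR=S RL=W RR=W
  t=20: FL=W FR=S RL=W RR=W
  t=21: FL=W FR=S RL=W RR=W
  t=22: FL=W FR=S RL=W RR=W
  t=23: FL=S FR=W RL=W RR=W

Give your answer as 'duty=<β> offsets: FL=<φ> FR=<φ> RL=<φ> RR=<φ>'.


duty=6 offsets: FL=1 FR=7 RL=21 RR=0

duty β = stance ticks per leg = 6
FL: stance ticks = 6; W→S at t=23 → φ=1
FR: stance ticks = 6; W→S at t=17 → φ=7
RL: stance ticks = 6; W→S at t=3 → φ=21
RR: stance ticks = 6; W→S at t=0 → φ=0


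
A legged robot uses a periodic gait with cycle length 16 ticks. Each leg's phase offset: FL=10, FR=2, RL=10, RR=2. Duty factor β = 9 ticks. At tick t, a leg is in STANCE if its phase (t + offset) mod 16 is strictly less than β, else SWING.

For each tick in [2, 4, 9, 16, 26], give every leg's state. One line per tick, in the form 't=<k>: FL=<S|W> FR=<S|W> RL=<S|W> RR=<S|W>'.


t=2: FL=W FR=S RL=W RR=S
t=4: FL=W FR=S RL=W RR=S
t=9: FL=S FR=W RL=S RR=W
t=16: FL=W FR=S RL=W RR=S
t=26: FL=S FR=W RL=S RR=W

t=2: phase=(12,4,12,4) vs β=9 → FL=W FR=S RL=W RR=S
t=4: phase=(14,6,14,6) vs β=9 → FL=W FR=S RL=W RR=S
t=9: phase=(3,11,3,11) vs β=9 → FL=S FR=W RL=S RR=W
t=16: phase=(10,2,10,2) vs β=9 → FL=W FR=S RL=W RR=S
t=26: phase=(4,12,4,12) vs β=9 → FL=S FR=W RL=S RR=W


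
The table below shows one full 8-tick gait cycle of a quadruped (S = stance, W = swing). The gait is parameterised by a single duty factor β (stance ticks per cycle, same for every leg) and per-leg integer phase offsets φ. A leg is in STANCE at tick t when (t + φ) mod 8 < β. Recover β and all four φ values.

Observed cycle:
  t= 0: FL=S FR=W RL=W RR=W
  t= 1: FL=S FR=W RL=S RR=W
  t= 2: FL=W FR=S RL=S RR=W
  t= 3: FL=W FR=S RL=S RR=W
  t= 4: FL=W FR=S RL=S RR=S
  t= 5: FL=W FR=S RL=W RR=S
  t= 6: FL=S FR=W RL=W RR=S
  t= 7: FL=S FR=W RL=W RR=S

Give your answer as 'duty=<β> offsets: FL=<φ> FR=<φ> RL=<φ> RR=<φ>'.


duty=4 offsets: FL=2 FR=6 RL=7 RR=4

duty β = stance ticks per leg = 4
FL: stance ticks = 4; W→S at t=6 → φ=2
FR: stance ticks = 4; W→S at t=2 → φ=6
RL: stance ticks = 4; W→S at t=1 → φ=7
RR: stance ticks = 4; W→S at t=4 → φ=4


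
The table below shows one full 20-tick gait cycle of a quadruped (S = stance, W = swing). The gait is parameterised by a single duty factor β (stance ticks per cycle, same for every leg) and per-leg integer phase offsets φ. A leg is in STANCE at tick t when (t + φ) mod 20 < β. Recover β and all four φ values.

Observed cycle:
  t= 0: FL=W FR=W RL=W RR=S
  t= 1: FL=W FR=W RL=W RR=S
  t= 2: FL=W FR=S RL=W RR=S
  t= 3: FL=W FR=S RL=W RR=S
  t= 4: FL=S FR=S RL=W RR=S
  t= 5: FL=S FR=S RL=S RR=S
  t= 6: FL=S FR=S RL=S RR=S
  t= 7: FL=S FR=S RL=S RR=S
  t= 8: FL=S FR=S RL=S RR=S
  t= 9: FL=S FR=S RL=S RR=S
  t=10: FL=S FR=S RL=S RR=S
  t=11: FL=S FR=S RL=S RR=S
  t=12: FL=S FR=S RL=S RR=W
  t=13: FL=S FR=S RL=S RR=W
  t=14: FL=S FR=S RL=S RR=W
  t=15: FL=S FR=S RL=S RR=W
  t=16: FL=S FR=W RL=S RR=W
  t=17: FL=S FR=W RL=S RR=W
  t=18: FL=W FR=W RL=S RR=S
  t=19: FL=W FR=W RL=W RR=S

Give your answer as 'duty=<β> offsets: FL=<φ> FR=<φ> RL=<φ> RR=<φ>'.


duty β = stance ticks per leg = 14
FL: stance ticks = 14; W→S at t=4 → φ=16
FR: stance ticks = 14; W→S at t=2 → φ=18
RL: stance ticks = 14; W→S at t=5 → φ=15
RR: stance ticks = 14; W→S at t=18 → φ=2

duty=14 offsets: FL=16 FR=18 RL=15 RR=2


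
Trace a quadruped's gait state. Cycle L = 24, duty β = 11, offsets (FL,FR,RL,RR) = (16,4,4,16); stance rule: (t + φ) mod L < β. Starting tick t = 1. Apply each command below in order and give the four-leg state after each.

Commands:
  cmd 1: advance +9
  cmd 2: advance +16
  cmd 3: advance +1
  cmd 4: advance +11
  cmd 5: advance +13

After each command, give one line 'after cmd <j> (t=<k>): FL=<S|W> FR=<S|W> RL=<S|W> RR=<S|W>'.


after cmd 1 (t=10): FL=S FR=W RL=W RR=S
after cmd 2 (t=26): FL=W FR=S RL=S RR=W
after cmd 3 (t=27): FL=W FR=S RL=S RR=W
after cmd 4 (t=38): FL=S FR=W RL=W RR=S
after cmd 5 (t=51): FL=W FR=S RL=S RR=W

start t=1: FL=W FR=S RL=S RR=W
cmd 1: advance +9 → t=10, phase=(2,14,14,2) → FL=S FR=W RL=W RR=S
cmd 2: advance +16 → t=26, phase=(18,6,6,18) → FL=W FR=S RL=S RR=W
cmd 3: advance +1 → t=27, phase=(19,7,7,19) → FL=W FR=S RL=S RR=W
cmd 4: advance +11 → t=38, phase=(6,18,18,6) → FL=S FR=W RL=W RR=S
cmd 5: advance +13 → t=51, phase=(19,7,7,19) → FL=W FR=S RL=S RR=W


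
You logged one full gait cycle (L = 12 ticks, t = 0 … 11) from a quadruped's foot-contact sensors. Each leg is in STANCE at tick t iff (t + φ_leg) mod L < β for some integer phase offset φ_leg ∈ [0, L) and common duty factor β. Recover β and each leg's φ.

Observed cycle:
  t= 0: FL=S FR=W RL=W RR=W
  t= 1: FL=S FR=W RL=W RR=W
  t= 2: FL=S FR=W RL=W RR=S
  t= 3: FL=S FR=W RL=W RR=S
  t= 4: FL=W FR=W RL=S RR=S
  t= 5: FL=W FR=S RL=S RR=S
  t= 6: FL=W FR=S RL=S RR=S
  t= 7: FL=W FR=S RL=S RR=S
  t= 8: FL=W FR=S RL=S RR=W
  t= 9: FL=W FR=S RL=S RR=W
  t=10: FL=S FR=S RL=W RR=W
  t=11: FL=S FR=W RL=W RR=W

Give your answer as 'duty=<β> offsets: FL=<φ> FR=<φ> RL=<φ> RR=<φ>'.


duty=6 offsets: FL=2 FR=7 RL=8 RR=10

duty β = stance ticks per leg = 6
FL: stance ticks = 6; W→S at t=10 → φ=2
FR: stance ticks = 6; W→S at t=5 → φ=7
RL: stance ticks = 6; W→S at t=4 → φ=8
RR: stance ticks = 6; W→S at t=2 → φ=10


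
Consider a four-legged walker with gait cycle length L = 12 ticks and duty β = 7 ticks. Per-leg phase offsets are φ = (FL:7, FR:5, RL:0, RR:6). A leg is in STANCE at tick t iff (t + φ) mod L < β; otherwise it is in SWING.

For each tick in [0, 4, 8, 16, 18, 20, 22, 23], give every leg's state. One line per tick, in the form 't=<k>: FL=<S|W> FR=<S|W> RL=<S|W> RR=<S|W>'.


t=0: FL=W FR=S RL=S RR=S
t=4: FL=W FR=W RL=S RR=W
t=8: FL=S FR=S RL=W RR=S
t=16: FL=W FR=W RL=S RR=W
t=18: FL=S FR=W RL=S RR=S
t=20: FL=S FR=S RL=W RR=S
t=22: FL=S FR=S RL=W RR=S
t=23: FL=S FR=S RL=W RR=S

t=0: phase=(7,5,0,6) vs β=7 → FL=W FR=S RL=S RR=S
t=4: phase=(11,9,4,10) vs β=7 → FL=W FR=W RL=S RR=W
t=8: phase=(3,1,8,2) vs β=7 → FL=S FR=S RL=W RR=S
t=16: phase=(11,9,4,10) vs β=7 → FL=W FR=W RL=S RR=W
t=18: phase=(1,11,6,0) vs β=7 → FL=S FR=W RL=S RR=S
t=20: phase=(3,1,8,2) vs β=7 → FL=S FR=S RL=W RR=S
t=22: phase=(5,3,10,4) vs β=7 → FL=S FR=S RL=W RR=S
t=23: phase=(6,4,11,5) vs β=7 → FL=S FR=S RL=W RR=S


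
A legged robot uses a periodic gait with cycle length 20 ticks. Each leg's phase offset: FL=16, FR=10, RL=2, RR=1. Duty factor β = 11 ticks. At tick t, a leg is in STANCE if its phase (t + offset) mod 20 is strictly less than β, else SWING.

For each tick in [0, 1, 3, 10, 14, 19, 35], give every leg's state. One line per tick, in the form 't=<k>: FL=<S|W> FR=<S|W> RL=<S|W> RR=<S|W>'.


t=0: FL=W FR=S RL=S RR=S
t=1: FL=W FR=W RL=S RR=S
t=3: FL=W FR=W RL=S RR=S
t=10: FL=S FR=S RL=W RR=W
t=14: FL=S FR=S RL=W RR=W
t=19: FL=W FR=S RL=S RR=S
t=35: FL=W FR=S RL=W RR=W

t=0: phase=(16,10,2,1) vs β=11 → FL=W FR=S RL=S RR=S
t=1: phase=(17,11,3,2) vs β=11 → FL=W FR=W RL=S RR=S
t=3: phase=(19,13,5,4) vs β=11 → FL=W FR=W RL=S RR=S
t=10: phase=(6,0,12,11) vs β=11 → FL=S FR=S RL=W RR=W
t=14: phase=(10,4,16,15) vs β=11 → FL=S FR=S RL=W RR=W
t=19: phase=(15,9,1,0) vs β=11 → FL=W FR=S RL=S RR=S
t=35: phase=(11,5,17,16) vs β=11 → FL=W FR=S RL=W RR=W


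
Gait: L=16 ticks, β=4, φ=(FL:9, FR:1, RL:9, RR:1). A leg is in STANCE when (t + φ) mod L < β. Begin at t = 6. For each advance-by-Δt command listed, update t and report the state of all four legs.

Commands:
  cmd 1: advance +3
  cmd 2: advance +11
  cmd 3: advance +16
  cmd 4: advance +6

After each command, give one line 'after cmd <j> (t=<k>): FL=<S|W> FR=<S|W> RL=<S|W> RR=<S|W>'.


after cmd 1 (t=9): FL=S FR=W RL=S RR=W
after cmd 2 (t=20): FL=W FR=W RL=W RR=W
after cmd 3 (t=36): FL=W FR=W RL=W RR=W
after cmd 4 (t=42): FL=S FR=W RL=S RR=W

start t=6: FL=W FR=W RL=W RR=W
cmd 1: advance +3 → t=9, phase=(2,10,2,10) → FL=S FR=W RL=S RR=W
cmd 2: advance +11 → t=20, phase=(13,5,13,5) → FL=W FR=W RL=W RR=W
cmd 3: advance +16 → t=36, phase=(13,5,13,5) → FL=W FR=W RL=W RR=W
cmd 4: advance +6 → t=42, phase=(3,11,3,11) → FL=S FR=W RL=S RR=W


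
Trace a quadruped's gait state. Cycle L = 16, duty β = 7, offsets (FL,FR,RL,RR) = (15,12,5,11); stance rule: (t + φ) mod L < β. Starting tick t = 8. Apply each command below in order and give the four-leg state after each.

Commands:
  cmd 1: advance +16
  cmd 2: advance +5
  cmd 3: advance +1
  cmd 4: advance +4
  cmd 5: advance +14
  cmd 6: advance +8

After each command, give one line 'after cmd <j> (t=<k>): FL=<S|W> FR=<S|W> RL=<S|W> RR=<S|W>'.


start t=8: FL=W FR=S RL=W RR=S
cmd 1: advance +16 → t=24, phase=(7,4,13,3) → FL=W FR=S RL=W RR=S
cmd 2: advance +5 → t=29, phase=(12,9,2,8) → FL=W FR=W RL=S RR=W
cmd 3: advance +1 → t=30, phase=(13,10,3,9) → FL=W FR=W RL=S RR=W
cmd 4: advance +4 → t=34, phase=(1,14,7,13) → FL=S FR=W RL=W RR=W
cmd 5: advance +14 → t=48, phase=(15,12,5,11) → FL=W FR=W RL=S RR=W
cmd 6: advance +8 → t=56, phase=(7,4,13,3) → FL=W FR=S RL=W RR=S

after cmd 1 (t=24): FL=W FR=S RL=W RR=S
after cmd 2 (t=29): FL=W FR=W RL=S RR=W
after cmd 3 (t=30): FL=W FR=W RL=S RR=W
after cmd 4 (t=34): FL=S FR=W RL=W RR=W
after cmd 5 (t=48): FL=W FR=W RL=S RR=W
after cmd 6 (t=56): FL=W FR=S RL=W RR=S


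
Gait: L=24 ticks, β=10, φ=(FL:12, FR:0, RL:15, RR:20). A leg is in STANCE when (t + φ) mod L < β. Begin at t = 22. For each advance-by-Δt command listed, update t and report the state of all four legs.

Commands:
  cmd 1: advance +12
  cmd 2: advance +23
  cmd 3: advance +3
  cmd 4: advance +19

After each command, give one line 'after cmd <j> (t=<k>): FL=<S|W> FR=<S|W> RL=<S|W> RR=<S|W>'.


start t=22: FL=W FR=W RL=W RR=W
cmd 1: advance +12 → t=34, phase=(22,10,1,6) → FL=W FR=W RL=S RR=S
cmd 2: advance +23 → t=57, phase=(21,9,0,5) → FL=W FR=S RL=S RR=S
cmd 3: advance +3 → t=60, phase=(0,12,3,8) → FL=S FR=W RL=S RR=S
cmd 4: advance +19 → t=79, phase=(19,7,22,3) → FL=W FR=S RL=W RR=S

after cmd 1 (t=34): FL=W FR=W RL=S RR=S
after cmd 2 (t=57): FL=W FR=S RL=S RR=S
after cmd 3 (t=60): FL=S FR=W RL=S RR=S
after cmd 4 (t=79): FL=W FR=S RL=W RR=S


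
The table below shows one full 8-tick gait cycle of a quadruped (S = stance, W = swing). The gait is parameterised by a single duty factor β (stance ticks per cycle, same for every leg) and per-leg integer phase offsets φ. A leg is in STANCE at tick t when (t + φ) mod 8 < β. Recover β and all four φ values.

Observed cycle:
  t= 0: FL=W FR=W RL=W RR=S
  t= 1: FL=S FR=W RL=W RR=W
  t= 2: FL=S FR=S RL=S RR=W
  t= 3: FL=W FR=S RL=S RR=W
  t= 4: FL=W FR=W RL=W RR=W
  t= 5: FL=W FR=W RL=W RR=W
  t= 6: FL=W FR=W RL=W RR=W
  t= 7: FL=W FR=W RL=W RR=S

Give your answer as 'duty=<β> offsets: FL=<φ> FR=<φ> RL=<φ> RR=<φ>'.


duty=2 offsets: FL=7 FR=6 RL=6 RR=1

duty β = stance ticks per leg = 2
FL: stance ticks = 2; W→S at t=1 → φ=7
FR: stance ticks = 2; W→S at t=2 → φ=6
RL: stance ticks = 2; W→S at t=2 → φ=6
RR: stance ticks = 2; W→S at t=7 → φ=1


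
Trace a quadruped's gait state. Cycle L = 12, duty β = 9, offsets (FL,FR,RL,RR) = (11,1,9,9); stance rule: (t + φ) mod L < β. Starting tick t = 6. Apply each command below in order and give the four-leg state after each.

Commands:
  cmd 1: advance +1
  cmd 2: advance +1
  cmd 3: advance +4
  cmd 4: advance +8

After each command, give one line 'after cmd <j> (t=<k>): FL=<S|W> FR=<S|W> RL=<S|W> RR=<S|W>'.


after cmd 1 (t=7): FL=S FR=S RL=S RR=S
after cmd 2 (t=8): FL=S FR=W RL=S RR=S
after cmd 3 (t=12): FL=W FR=S RL=W RR=W
after cmd 4 (t=20): FL=S FR=W RL=S RR=S

start t=6: FL=S FR=S RL=S RR=S
cmd 1: advance +1 → t=7, phase=(6,8,4,4) → FL=S FR=S RL=S RR=S
cmd 2: advance +1 → t=8, phase=(7,9,5,5) → FL=S FR=W RL=S RR=S
cmd 3: advance +4 → t=12, phase=(11,1,9,9) → FL=W FR=S RL=W RR=W
cmd 4: advance +8 → t=20, phase=(7,9,5,5) → FL=S FR=W RL=S RR=S


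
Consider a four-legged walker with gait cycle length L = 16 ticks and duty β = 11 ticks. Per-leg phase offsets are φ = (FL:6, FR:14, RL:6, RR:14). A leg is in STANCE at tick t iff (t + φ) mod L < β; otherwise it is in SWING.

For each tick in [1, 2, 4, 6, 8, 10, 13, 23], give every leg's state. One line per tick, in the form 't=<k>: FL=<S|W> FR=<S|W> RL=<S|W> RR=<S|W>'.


t=1: phase=(7,15,7,15) vs β=11 → FL=S FR=W RL=S RR=W
t=2: phase=(8,0,8,0) vs β=11 → FL=S FR=S RL=S RR=S
t=4: phase=(10,2,10,2) vs β=11 → FL=S FR=S RL=S RR=S
t=6: phase=(12,4,12,4) vs β=11 → FL=W FR=S RL=W RR=S
t=8: phase=(14,6,14,6) vs β=11 → FL=W FR=S RL=W RR=S
t=10: phase=(0,8,0,8) vs β=11 → FL=S FR=S RL=S RR=S
t=13: phase=(3,11,3,11) vs β=11 → FL=S FR=W RL=S RR=W
t=23: phase=(13,5,13,5) vs β=11 → FL=W FR=S RL=W RR=S

t=1: FL=S FR=W RL=S RR=W
t=2: FL=S FR=S RL=S RR=S
t=4: FL=S FR=S RL=S RR=S
t=6: FL=W FR=S RL=W RR=S
t=8: FL=W FR=S RL=W RR=S
t=10: FL=S FR=S RL=S RR=S
t=13: FL=S FR=W RL=S RR=W
t=23: FL=W FR=S RL=W RR=S


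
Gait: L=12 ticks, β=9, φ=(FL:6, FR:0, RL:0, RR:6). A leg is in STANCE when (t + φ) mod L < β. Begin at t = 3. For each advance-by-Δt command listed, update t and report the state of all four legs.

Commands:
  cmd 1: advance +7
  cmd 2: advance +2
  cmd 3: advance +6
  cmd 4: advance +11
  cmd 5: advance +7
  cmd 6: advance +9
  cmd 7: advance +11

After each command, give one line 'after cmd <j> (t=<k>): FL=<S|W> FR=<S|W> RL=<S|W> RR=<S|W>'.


start t=3: FL=W FR=S RL=S RR=W
cmd 1: advance +7 → t=10, phase=(4,10,10,4) → FL=S FR=W RL=W RR=S
cmd 2: advance +2 → t=12, phase=(6,0,0,6) → FL=S FR=S RL=S RR=S
cmd 3: advance +6 → t=18, phase=(0,6,6,0) → FL=S FR=S RL=S RR=S
cmd 4: advance +11 → t=29, phase=(11,5,5,11) → FL=W FR=S RL=S RR=W
cmd 5: advance +7 → t=36, phase=(6,0,0,6) → FL=S FR=S RL=S RR=S
cmd 6: advance +9 → t=45, phase=(3,9,9,3) → FL=S FR=W RL=W RR=S
cmd 7: advance +11 → t=56, phase=(2,8,8,2) → FL=S FR=S RL=S RR=S

after cmd 1 (t=10): FL=S FR=W RL=W RR=S
after cmd 2 (t=12): FL=S FR=S RL=S RR=S
after cmd 3 (t=18): FL=S FR=S RL=S RR=S
after cmd 4 (t=29): FL=W FR=S RL=S RR=W
after cmd 5 (t=36): FL=S FR=S RL=S RR=S
after cmd 6 (t=45): FL=S FR=W RL=W RR=S
after cmd 7 (t=56): FL=S FR=S RL=S RR=S


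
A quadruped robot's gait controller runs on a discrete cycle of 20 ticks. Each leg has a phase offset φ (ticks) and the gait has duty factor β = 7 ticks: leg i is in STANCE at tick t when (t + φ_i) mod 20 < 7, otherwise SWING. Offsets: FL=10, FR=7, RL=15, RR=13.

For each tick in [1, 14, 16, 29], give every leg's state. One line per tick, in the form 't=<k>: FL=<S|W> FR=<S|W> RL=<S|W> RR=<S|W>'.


t=1: FL=W FR=W RL=W RR=W
t=14: FL=S FR=S RL=W RR=W
t=16: FL=S FR=S RL=W RR=W
t=29: FL=W FR=W RL=S RR=S

t=1: phase=(11,8,16,14) vs β=7 → FL=W FR=W RL=W RR=W
t=14: phase=(4,1,9,7) vs β=7 → FL=S FR=S RL=W RR=W
t=16: phase=(6,3,11,9) vs β=7 → FL=S FR=S RL=W RR=W
t=29: phase=(19,16,4,2) vs β=7 → FL=W FR=W RL=S RR=S


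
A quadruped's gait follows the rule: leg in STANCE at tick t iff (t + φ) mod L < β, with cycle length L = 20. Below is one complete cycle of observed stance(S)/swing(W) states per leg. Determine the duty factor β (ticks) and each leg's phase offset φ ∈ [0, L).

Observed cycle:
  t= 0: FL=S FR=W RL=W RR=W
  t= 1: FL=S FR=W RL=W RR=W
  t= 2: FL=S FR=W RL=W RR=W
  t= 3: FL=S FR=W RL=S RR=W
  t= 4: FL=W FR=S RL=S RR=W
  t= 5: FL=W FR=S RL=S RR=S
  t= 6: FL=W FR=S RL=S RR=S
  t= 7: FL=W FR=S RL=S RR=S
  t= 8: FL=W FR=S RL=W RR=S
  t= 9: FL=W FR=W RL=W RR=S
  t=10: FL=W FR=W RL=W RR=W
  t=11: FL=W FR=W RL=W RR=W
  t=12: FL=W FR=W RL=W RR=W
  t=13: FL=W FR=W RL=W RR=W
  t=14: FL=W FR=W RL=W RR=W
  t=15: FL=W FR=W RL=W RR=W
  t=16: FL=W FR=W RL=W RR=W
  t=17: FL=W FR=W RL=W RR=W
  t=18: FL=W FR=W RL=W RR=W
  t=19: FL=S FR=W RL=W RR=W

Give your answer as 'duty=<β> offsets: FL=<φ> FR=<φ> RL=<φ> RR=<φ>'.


duty β = stance ticks per leg = 5
FL: stance ticks = 5; W→S at t=19 → φ=1
FR: stance ticks = 5; W→S at t=4 → φ=16
RL: stance ticks = 5; W→S at t=3 → φ=17
RR: stance ticks = 5; W→S at t=5 → φ=15

duty=5 offsets: FL=1 FR=16 RL=17 RR=15


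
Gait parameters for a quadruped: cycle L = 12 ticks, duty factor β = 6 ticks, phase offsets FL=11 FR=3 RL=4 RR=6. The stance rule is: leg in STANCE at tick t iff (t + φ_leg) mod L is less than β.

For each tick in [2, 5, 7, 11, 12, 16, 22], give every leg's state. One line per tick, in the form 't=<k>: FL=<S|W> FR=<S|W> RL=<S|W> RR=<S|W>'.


t=2: phase=(1,5,6,8) vs β=6 → FL=S FR=S RL=W RR=W
t=5: phase=(4,8,9,11) vs β=6 → FL=S FR=W RL=W RR=W
t=7: phase=(6,10,11,1) vs β=6 → FL=W FR=W RL=W RR=S
t=11: phase=(10,2,3,5) vs β=6 → FL=W FR=S RL=S RR=S
t=12: phase=(11,3,4,6) vs β=6 → FL=W FR=S RL=S RR=W
t=16: phase=(3,7,8,10) vs β=6 → FL=S FR=W RL=W RR=W
t=22: phase=(9,1,2,4) vs β=6 → FL=W FR=S RL=S RR=S

t=2: FL=S FR=S RL=W RR=W
t=5: FL=S FR=W RL=W RR=W
t=7: FL=W FR=W RL=W RR=S
t=11: FL=W FR=S RL=S RR=S
t=12: FL=W FR=S RL=S RR=W
t=16: FL=S FR=W RL=W RR=W
t=22: FL=W FR=S RL=S RR=S


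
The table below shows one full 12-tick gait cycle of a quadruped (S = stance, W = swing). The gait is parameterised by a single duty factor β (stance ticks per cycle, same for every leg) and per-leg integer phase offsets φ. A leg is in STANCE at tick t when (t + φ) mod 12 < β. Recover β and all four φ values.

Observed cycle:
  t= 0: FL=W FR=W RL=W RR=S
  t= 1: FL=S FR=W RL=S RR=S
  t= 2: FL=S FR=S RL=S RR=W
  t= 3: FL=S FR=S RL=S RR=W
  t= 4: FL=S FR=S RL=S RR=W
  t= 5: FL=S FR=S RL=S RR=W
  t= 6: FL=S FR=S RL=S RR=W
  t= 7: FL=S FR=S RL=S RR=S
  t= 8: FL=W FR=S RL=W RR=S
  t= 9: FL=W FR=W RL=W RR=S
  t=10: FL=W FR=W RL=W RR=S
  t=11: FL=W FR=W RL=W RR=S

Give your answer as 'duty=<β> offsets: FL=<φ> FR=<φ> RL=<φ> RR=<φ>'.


duty β = stance ticks per leg = 7
FL: stance ticks = 7; W→S at t=1 → φ=11
FR: stance ticks = 7; W→S at t=2 → φ=10
RL: stance ticks = 7; W→S at t=1 → φ=11
RR: stance ticks = 7; W→S at t=7 → φ=5

duty=7 offsets: FL=11 FR=10 RL=11 RR=5


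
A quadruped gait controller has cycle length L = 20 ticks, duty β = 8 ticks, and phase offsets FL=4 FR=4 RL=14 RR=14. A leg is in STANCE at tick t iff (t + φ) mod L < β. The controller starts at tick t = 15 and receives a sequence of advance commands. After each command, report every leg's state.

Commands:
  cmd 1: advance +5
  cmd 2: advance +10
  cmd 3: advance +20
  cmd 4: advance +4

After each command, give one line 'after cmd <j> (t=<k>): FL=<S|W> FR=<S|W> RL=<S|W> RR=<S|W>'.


start t=15: FL=W FR=W RL=W RR=W
cmd 1: advance +5 → t=20, phase=(4,4,14,14) → FL=S FR=S RL=W RR=W
cmd 2: advance +10 → t=30, phase=(14,14,4,4) → FL=W FR=W RL=S RR=S
cmd 3: advance +20 → t=50, phase=(14,14,4,4) → FL=W FR=W RL=S RR=S
cmd 4: advance +4 → t=54, phase=(18,18,8,8) → FL=W FR=W RL=W RR=W

after cmd 1 (t=20): FL=S FR=S RL=W RR=W
after cmd 2 (t=30): FL=W FR=W RL=S RR=S
after cmd 3 (t=50): FL=W FR=W RL=S RR=S
after cmd 4 (t=54): FL=W FR=W RL=W RR=W


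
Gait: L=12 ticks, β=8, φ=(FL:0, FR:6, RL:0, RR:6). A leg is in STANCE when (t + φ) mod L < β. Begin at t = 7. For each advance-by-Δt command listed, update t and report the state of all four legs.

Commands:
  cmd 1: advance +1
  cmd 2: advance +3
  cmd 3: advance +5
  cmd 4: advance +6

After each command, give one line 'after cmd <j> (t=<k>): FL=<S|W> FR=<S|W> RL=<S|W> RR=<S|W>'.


start t=7: FL=S FR=S RL=S RR=S
cmd 1: advance +1 → t=8, phase=(8,2,8,2) → FL=W FR=S RL=W RR=S
cmd 2: advance +3 → t=11, phase=(11,5,11,5) → FL=W FR=S RL=W RR=S
cmd 3: advance +5 → t=16, phase=(4,10,4,10) → FL=S FR=W RL=S RR=W
cmd 4: advance +6 → t=22, phase=(10,4,10,4) → FL=W FR=S RL=W RR=S

after cmd 1 (t=8): FL=W FR=S RL=W RR=S
after cmd 2 (t=11): FL=W FR=S RL=W RR=S
after cmd 3 (t=16): FL=S FR=W RL=S RR=W
after cmd 4 (t=22): FL=W FR=S RL=W RR=S


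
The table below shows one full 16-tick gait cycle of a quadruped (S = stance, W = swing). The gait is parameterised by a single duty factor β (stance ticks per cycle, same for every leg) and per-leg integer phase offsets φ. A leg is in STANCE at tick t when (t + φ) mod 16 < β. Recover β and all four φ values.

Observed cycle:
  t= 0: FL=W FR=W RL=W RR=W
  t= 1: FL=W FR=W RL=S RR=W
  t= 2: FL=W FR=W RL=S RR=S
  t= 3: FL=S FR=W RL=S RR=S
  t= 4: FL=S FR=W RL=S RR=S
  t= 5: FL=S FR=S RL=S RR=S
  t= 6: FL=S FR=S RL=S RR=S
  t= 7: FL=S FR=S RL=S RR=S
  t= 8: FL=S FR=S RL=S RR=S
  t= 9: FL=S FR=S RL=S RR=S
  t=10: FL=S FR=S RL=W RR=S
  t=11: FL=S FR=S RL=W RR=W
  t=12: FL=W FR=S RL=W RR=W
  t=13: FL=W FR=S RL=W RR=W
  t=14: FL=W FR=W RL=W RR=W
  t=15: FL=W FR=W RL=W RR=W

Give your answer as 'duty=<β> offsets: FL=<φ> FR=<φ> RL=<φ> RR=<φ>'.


duty=9 offsets: FL=13 FR=11 RL=15 RR=14

duty β = stance ticks per leg = 9
FL: stance ticks = 9; W→S at t=3 → φ=13
FR: stance ticks = 9; W→S at t=5 → φ=11
RL: stance ticks = 9; W→S at t=1 → φ=15
RR: stance ticks = 9; W→S at t=2 → φ=14


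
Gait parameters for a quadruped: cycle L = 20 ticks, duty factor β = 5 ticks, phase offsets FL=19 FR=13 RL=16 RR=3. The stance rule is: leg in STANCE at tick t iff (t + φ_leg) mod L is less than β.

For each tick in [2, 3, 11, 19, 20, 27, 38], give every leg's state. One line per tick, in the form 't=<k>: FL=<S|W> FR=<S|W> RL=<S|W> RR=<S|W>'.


t=2: phase=(1,15,18,5) vs β=5 → FL=S FR=W RL=W RR=W
t=3: phase=(2,16,19,6) vs β=5 → FL=S FR=W RL=W RR=W
t=11: phase=(10,4,7,14) vs β=5 → FL=W FR=S RL=W RR=W
t=19: phase=(18,12,15,2) vs β=5 → FL=W FR=W RL=W RR=S
t=20: phase=(19,13,16,3) vs β=5 → FL=W FR=W RL=W RR=S
t=27: phase=(6,0,3,10) vs β=5 → FL=W FR=S RL=S RR=W
t=38: phase=(17,11,14,1) vs β=5 → FL=W FR=W RL=W RR=S

t=2: FL=S FR=W RL=W RR=W
t=3: FL=S FR=W RL=W RR=W
t=11: FL=W FR=S RL=W RR=W
t=19: FL=W FR=W RL=W RR=S
t=20: FL=W FR=W RL=W RR=S
t=27: FL=W FR=S RL=S RR=W
t=38: FL=W FR=W RL=W RR=S


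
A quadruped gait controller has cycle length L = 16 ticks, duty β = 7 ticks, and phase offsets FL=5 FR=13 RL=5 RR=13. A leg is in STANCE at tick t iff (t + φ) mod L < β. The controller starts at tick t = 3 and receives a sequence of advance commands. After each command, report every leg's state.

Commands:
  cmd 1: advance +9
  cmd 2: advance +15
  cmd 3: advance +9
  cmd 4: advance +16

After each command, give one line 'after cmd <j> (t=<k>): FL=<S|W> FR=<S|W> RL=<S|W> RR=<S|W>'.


start t=3: FL=W FR=S RL=W RR=S
cmd 1: advance +9 → t=12, phase=(1,9,1,9) → FL=S FR=W RL=S RR=W
cmd 2: advance +15 → t=27, phase=(0,8,0,8) → FL=S FR=W RL=S RR=W
cmd 3: advance +9 → t=36, phase=(9,1,9,1) → FL=W FR=S RL=W RR=S
cmd 4: advance +16 → t=52, phase=(9,1,9,1) → FL=W FR=S RL=W RR=S

after cmd 1 (t=12): FL=S FR=W RL=S RR=W
after cmd 2 (t=27): FL=S FR=W RL=S RR=W
after cmd 3 (t=36): FL=W FR=S RL=W RR=S
after cmd 4 (t=52): FL=W FR=S RL=W RR=S


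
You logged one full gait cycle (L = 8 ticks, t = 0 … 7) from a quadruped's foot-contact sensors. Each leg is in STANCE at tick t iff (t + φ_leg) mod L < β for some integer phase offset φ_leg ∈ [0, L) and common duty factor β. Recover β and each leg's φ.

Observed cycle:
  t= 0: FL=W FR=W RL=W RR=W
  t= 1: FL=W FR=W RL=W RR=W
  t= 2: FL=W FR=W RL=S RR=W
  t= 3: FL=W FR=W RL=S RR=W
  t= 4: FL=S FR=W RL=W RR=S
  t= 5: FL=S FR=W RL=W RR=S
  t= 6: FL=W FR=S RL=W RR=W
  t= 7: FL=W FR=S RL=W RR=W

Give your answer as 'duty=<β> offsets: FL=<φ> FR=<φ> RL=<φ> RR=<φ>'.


duty=2 offsets: FL=4 FR=2 RL=6 RR=4

duty β = stance ticks per leg = 2
FL: stance ticks = 2; W→S at t=4 → φ=4
FR: stance ticks = 2; W→S at t=6 → φ=2
RL: stance ticks = 2; W→S at t=2 → φ=6
RR: stance ticks = 2; W→S at t=4 → φ=4


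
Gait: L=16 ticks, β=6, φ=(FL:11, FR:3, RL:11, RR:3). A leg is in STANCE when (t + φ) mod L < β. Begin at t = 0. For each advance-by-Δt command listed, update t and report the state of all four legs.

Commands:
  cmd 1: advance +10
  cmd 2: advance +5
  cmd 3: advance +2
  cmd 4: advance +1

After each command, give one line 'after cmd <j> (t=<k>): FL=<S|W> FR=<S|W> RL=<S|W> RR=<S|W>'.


start t=0: FL=W FR=S RL=W RR=S
cmd 1: advance +10 → t=10, phase=(5,13,5,13) → FL=S FR=W RL=S RR=W
cmd 2: advance +5 → t=15, phase=(10,2,10,2) → FL=W FR=S RL=W RR=S
cmd 3: advance +2 → t=17, phase=(12,4,12,4) → FL=W FR=S RL=W RR=S
cmd 4: advance +1 → t=18, phase=(13,5,13,5) → FL=W FR=S RL=W RR=S

after cmd 1 (t=10): FL=S FR=W RL=S RR=W
after cmd 2 (t=15): FL=W FR=S RL=W RR=S
after cmd 3 (t=17): FL=W FR=S RL=W RR=S
after cmd 4 (t=18): FL=W FR=S RL=W RR=S


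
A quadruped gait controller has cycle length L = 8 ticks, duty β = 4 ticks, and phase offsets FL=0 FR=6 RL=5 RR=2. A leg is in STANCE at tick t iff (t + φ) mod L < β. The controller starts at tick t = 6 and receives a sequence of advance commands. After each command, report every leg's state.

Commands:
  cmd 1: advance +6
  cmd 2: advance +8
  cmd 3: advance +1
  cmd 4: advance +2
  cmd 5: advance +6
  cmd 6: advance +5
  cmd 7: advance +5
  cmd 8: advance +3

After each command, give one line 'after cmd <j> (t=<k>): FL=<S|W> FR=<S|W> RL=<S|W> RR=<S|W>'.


start t=6: FL=W FR=W RL=S RR=S
cmd 1: advance +6 → t=12, phase=(4,2,1,6) → FL=W FR=S RL=S RR=W
cmd 2: advance +8 → t=20, phase=(4,2,1,6) → FL=W FR=S RL=S RR=W
cmd 3: advance +1 → t=21, phase=(5,3,2,7) → FL=W FR=S RL=S RR=W
cmd 4: advance +2 → t=23, phase=(7,5,4,1) → FL=W FR=W RL=W RR=S
cmd 5: advance +6 → t=29, phase=(5,3,2,7) → FL=W FR=S RL=S RR=W
cmd 6: advance +5 → t=34, phase=(2,0,7,4) → FL=S FR=S RL=W RR=W
cmd 7: advance +5 → t=39, phase=(7,5,4,1) → FL=W FR=W RL=W RR=S
cmd 8: advance +3 → t=42, phase=(2,0,7,4) → FL=S FR=S RL=W RR=W

after cmd 1 (t=12): FL=W FR=S RL=S RR=W
after cmd 2 (t=20): FL=W FR=S RL=S RR=W
after cmd 3 (t=21): FL=W FR=S RL=S RR=W
after cmd 4 (t=23): FL=W FR=W RL=W RR=S
after cmd 5 (t=29): FL=W FR=S RL=S RR=W
after cmd 6 (t=34): FL=S FR=S RL=W RR=W
after cmd 7 (t=39): FL=W FR=W RL=W RR=S
after cmd 8 (t=42): FL=S FR=S RL=W RR=W
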